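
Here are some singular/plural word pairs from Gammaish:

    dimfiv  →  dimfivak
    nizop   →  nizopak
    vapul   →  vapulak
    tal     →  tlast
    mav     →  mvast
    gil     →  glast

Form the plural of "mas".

msast

vapul and tal both end in -l yet inflect differently (vapulak, tlast), so the final letter is not what conditions the rule; the number of vowels is.
"mas" has 1 vowel. The stems with 1 vowel (tal → tlast, mav → mvast, gil → glast) delete the last vowel and add -ast.
So mas → msast.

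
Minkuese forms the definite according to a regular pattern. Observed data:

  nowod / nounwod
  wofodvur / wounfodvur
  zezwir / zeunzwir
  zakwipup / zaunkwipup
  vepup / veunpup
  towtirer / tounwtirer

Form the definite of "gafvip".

gaunfvip

Every pair shown (nowod → nounwod, wofodvur → wounfodvur, zezwir → zeunzwir, …) follows the same rule: insert -un- after the first vowel.
So gafvip → gaunfvip.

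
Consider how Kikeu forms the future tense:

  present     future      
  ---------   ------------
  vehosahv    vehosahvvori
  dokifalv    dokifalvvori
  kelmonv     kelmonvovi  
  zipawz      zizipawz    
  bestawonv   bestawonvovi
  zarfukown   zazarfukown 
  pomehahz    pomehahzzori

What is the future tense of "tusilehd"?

tusilehddori

zipawz and pomehahz both end in -z yet inflect differently (zizipawz, pomehahzzori), so the final letter is not what conditions the rule; the second-to-last letter is.
"tusilehd" has second-to-last letter 'h'. The stems whose second-to-last letter is 'h' (pomehahz → pomehahzzori, vehosahv → vehosahvvori) double the final consonant and add -ori.
So tusilehd → tusilehddori.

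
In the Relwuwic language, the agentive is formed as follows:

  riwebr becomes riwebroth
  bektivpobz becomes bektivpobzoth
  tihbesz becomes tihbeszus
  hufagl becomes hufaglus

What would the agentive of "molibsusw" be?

molibsuswus

bektivpobz and tihbesz both end in -z yet inflect differently (bektivpobzoth, tihbeszus), so the final letter is not what conditions the rule; the second-to-last letter is.
"molibsusw" has second-to-last letter 's'. The one such stem in the data (tihbesz → tihbeszus) adds -us, so the same rule applies.
The other pattern: stems whose second-to-last letter is 'b' add -oth.
So molibsusw → molibsuswus.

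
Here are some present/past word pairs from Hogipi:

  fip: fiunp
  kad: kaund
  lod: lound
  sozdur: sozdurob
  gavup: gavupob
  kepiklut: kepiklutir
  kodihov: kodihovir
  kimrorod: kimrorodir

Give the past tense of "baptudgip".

baptudgipir

fip and gavup both end in -p yet inflect differently (fiunp, gavupob), so the final letter is not what conditions the rule; the number of vowels is.
"baptudgip" has 3 vowels. The stems with 3 vowels (kepiklut → kepiklutir, kodihov → kodihovir, kimrorod → kimrorodir) add -ir.
The other patterns: stems with 1 vowel insert -un- after the first vowel; stems with 2 vowels add -ob.
So baptudgip → baptudgipir.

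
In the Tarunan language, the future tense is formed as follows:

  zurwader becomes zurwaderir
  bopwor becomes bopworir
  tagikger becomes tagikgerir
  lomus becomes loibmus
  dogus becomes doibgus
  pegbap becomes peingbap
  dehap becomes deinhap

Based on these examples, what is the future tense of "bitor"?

bitorir

dogus and dehap both begin with d- yet inflect differently (doibgus, deinhap), so the first letter is not what conditions the rule; the final letter is.
"bitor" ends in -r. The stems ending in -r (zurwader → zurwaderir, bopwor → bopworir, tagikger → tagikgerir) add -ir.
So bitor → bitorir.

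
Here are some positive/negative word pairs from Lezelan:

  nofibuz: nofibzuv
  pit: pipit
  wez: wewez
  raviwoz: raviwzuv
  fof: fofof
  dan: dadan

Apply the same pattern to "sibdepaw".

sibdepwuv

"sibdepaw" has 3 vowels. The stems with 3 vowels (nofibuz → nofibzuv, raviwoz → raviwzuv) delete the last vowel and add -uv.
So sibdepaw → sibdepwuv.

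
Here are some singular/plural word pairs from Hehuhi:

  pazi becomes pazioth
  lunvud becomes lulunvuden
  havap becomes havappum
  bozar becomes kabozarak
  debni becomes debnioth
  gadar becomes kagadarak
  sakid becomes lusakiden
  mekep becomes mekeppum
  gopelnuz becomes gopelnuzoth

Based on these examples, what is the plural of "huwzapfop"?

huwzapfoppum

"huwzapfop" ends in -p. The stems ending in -p (havap → havappum, mekep → mekeppum) double the final consonant and add -um.
The other patterns: stems ending in -i or -z add -oth; stems ending in -d add lu- … -en around the stem; stems ending in -r add ka- … -ak around the stem.
So huwzapfop → huwzapfoppum.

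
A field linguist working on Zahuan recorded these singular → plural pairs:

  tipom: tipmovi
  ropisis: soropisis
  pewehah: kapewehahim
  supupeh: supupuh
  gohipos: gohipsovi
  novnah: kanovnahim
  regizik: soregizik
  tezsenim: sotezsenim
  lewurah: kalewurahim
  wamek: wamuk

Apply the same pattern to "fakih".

sofakih

novnah and supupeh both end in -h yet inflect differently (kanovnahim, supupuh), so the final letter is not what conditions the rule; the last vowel is.
"fakih" has last vowel 'i'. The stems whose last vowel is 'i' (tezsenim → sotezsenim, ropisis → soropisis, regizik → soregizik) add the prefix so-.
The other patterns: stems whose last vowel is 'a' add ka- … -im around the stem; stems whose last vowel is 'e' change the last vowel to 'u'; stems whose last vowel is 'o' delete the last vowel and add -ovi.
So fakih → sofakih.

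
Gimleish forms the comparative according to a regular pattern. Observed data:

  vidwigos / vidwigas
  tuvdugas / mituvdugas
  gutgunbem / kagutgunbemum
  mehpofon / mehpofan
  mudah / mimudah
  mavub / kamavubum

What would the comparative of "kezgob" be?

kezgab

"kezgob" has last vowel 'o'. The stems whose last vowel is 'o' (vidwigos → vidwigas, mehpofon → mehpofan) change the last vowel to 'a'.
So kezgob → kezgab.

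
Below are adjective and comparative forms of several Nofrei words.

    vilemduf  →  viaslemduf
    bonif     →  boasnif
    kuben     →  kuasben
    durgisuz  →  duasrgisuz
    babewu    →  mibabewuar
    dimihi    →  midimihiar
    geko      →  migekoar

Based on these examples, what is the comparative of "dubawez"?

duasbawez

"dubawez" ends in a consonant. The stems ending in a consonant (vilemduf → viaslemduf, bonif → boasnif, kuben → kuasben) insert -as- after the first vowel.
The other pattern: stems ending in a vowel add mi- … -ar around the stem.
So dubawez → duasbawez.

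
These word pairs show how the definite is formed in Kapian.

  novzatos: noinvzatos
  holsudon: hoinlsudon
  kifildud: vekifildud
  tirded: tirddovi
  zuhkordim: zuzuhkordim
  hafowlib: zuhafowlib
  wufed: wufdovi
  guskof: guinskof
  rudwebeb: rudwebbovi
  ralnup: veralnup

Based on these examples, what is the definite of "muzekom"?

kifildud and tirded both end in -d yet inflect differently (vekifildud, tirddovi), so the final letter is not what conditions the rule; the last vowel is.
"muzekom" has last vowel 'o'. The stems whose last vowel is 'o' (holsudon → hoinlsudon, novzatos → noinvzatos, guskof → guinskof) insert -in- after the first vowel.
So muzekom → muinzekom.

muinzekom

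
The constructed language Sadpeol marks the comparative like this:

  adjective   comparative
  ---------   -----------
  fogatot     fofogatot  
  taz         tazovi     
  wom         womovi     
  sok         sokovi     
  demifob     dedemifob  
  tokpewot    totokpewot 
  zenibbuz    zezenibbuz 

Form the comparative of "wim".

wimovi

"wim" has 1 vowel. The stems with 1 vowel (sok → sokovi, taz → tazovi, wom → womovi) add -ovi.
The other pattern: stems with 3 vowels repeat the first consonant+vowel as a prefix.
So wim → wimovi.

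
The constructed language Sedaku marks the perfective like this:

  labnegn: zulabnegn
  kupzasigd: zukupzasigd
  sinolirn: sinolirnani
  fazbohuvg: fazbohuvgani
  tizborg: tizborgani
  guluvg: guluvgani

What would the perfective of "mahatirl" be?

mahatirlani

labnegn and sinolirn both end in -n yet inflect differently (zulabnegn, sinolirnani), so the final letter is not what conditions the rule; the second-to-last letter is.
"mahatirl" has second-to-last letter 'r'. The stems whose second-to-last letter is 'r' (sinolirn → sinolirnani, tizborg → tizborgani) add -ani.
The other pattern: stems whose second-to-last letter is 'g' add the prefix zu-.
So mahatirl → mahatirlani.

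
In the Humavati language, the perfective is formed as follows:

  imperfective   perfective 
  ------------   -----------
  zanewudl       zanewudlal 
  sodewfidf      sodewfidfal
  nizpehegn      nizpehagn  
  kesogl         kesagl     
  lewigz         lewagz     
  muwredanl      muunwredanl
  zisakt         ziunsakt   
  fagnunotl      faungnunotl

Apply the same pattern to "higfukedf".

"higfukedf" has second-to-last letter 'd'. The stems whose second-to-last letter is 'd' (zanewudl → zanewudlal, sodewfidf → sodewfidfal) add -al.
So higfukedf → higfukedfal.

higfukedfal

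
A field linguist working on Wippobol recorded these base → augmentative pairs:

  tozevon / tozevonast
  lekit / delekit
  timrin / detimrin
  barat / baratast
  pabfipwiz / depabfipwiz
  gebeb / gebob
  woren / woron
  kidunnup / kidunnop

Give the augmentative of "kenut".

woren and tozevon both end in -n yet inflect differently (woron, tozevonast), so the final letter is not what conditions the rule; the last vowel is.
"kenut" has last vowel 'u'. The one such stem in the data (kidunnup → kidunnop) changes the last vowel to 'o' (as do gebeb, woren), so the same rule applies.
So kenut → kenot.

kenot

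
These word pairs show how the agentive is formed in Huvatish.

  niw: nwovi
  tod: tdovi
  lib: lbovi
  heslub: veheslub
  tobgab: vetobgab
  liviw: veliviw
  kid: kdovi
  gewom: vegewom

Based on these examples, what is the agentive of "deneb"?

vedeneb

"deneb" has 2 vowels. The stems with 2 vowels (tobgab → vetobgab, gewom → vegewom, liviw → veliviw) add the prefix ve-.
The other pattern: stems with 1 vowel delete the last vowel and add -ovi.
So deneb → vedeneb.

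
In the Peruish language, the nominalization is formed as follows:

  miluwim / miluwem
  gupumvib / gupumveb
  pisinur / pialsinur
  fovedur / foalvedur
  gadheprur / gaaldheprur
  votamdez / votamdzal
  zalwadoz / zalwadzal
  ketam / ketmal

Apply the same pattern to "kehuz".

miluwim and ketam both end in -m yet inflect differently (miluwem, ketmal), so the final letter is not what conditions the rule; the last vowel is.
"kehuz" has last vowel 'u'. The stems whose last vowel is 'u' (pisinur → pialsinur, fovedur → foalvedur, gadheprur → gaaldheprur) insert -al- after the first vowel.
The other patterns: stems whose last vowel is 'i' change the last vowel to 'e'; stems whose last vowel is 'a', 'e' or 'o' delete the last vowel and add -al.
So kehuz → kealhuz.

kealhuz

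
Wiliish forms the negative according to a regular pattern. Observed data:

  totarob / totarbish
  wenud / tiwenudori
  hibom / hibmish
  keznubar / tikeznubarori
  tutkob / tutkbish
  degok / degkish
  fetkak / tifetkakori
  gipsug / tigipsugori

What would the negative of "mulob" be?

degok and fetkak both end in -k yet inflect differently (degkish, tifetkakori), so the final letter is not what conditions the rule; the last vowel is.
"mulob" has last vowel 'o'. The stems whose last vowel is 'o' (totarob → totarbish, hibom → hibmish, tutkob → tutkbish) delete the last vowel and add -ish.
So mulob → mulbish.

mulbish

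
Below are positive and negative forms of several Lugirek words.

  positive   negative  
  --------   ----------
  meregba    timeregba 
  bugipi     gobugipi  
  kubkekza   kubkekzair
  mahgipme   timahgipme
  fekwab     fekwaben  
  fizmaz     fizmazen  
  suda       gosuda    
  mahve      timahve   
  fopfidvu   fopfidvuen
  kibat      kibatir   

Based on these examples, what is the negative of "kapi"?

kapiir

kubkekza and meregba both end in -a yet inflect differently (kubkekzair, timeregba), so the final letter is not what conditions the rule; the first letter is.
"kapi" begins with k-. The stems beginning with k- (kibat → kibatir, kubkekza → kubkekzair) add -ir.
The other patterns: stems beginning with m- add the prefix ti-; stems beginning with f- add -en; stems beginning with b- or s- add the prefix go-.
So kapi → kapiir.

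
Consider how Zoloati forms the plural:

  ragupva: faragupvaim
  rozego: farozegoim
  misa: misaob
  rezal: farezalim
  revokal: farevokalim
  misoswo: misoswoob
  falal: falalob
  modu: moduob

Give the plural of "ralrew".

faralrewim

ragupva and misa both end in -a yet inflect differently (faragupvaim, misaob), so the final letter is not what conditions the rule; the first letter is.
"ralrew" begins with r-. The stems beginning with r- (rozego → farozegoim, ragupva → faragupvaim, rezal → farezalim) add fa- … -im around the stem.
The other pattern: stems beginning with f- or m- add -ob.
So ralrew → faralrewim.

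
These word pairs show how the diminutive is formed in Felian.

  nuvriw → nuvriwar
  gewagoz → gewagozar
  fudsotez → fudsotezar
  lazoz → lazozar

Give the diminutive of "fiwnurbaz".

fiwnurbazar

Every pair shown (nuvriw → nuvriwar, gewagoz → gewagozar, fudsotez → fudsotezar, …) follows the same rule: add -ar.
So fiwnurbaz → fiwnurbazar.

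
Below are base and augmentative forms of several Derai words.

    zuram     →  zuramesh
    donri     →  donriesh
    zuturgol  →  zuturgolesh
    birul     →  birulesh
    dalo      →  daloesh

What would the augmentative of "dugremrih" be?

dugremrihesh

Every pair shown (zuram → zuramesh, donri → donriesh, zuturgol → zuturgolesh, …) follows the same rule: add -esh.
So dugremrih → dugremrihesh.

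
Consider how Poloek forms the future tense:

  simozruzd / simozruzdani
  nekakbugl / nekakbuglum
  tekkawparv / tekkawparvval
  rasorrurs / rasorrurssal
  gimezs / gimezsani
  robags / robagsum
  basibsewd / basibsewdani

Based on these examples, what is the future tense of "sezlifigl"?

robags and rasorrurs both end in -s yet inflect differently (robagsum, rasorrurssal), so the final letter is not what conditions the rule; the second-to-last letter is.
"sezlifigl" has second-to-last letter 'g'. The stems whose second-to-last letter is 'g' (robags → robagsum, nekakbugl → nekakbuglum) add -um.
The other patterns: stems whose second-to-last letter is 'r' double the final consonant and add -al; stems whose second-to-last letter is 'w' or 'z' add -ani.
So sezlifigl → sezlifiglum.

sezlifiglum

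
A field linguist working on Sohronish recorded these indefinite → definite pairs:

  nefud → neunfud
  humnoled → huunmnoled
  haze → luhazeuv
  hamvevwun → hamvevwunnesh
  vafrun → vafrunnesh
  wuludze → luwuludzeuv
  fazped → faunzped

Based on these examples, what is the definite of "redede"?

haze and fazped both have last vowel 'e' yet inflect differently (luhazeuv, faunzped), so the last vowel is not what conditions the rule; the final letter is.
"redede" ends in -e. The stems ending in -e (haze → luhazeuv, wuludze → luwuludzeuv) add lu- … -uv around the stem.
So redede → lurededeuv.

lurededeuv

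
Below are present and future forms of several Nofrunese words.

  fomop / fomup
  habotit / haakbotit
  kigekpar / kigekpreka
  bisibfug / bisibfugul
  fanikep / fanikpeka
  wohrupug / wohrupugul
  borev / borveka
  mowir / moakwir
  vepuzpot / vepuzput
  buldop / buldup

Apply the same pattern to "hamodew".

hamodweka

vepuzpot and habotit both end in -t yet inflect differently (vepuzput, haakbotit), so the final letter is not what conditions the rule; the last vowel is.
"hamodew" has last vowel 'e'. The stems whose last vowel is 'e' (fanikep → fanikpeka, borev → borveka) delete the last vowel and add -eka.
So hamodew → hamodweka.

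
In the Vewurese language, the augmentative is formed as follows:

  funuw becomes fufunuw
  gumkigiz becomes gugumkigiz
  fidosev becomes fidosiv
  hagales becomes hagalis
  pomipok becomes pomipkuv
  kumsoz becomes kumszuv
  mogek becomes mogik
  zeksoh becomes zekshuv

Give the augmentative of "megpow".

kumsoz and gumkigiz both end in -z yet inflect differently (kumszuv, gugumkigiz), so the final letter is not what conditions the rule; the last vowel is.
"megpow" has last vowel 'o'. The stems whose last vowel is 'o' (pomipok → pomipkuv, kumsoz → kumszuv, zeksoh → zekshuv) delete the last vowel and add -uv.
So megpow → megpwuv.

megpwuv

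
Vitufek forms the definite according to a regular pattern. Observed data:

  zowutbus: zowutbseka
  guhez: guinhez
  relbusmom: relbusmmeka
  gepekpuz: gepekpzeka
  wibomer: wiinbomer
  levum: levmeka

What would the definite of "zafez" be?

"zafez" has last vowel 'e'. The stems whose last vowel is 'e' (wibomer → wiinbomer, guhez → guinhez) insert -in- after the first vowel.
The other pattern: stems whose last vowel is 'o' or 'u' delete the last vowel and add -eka.
So zafez → zainfez.

zainfez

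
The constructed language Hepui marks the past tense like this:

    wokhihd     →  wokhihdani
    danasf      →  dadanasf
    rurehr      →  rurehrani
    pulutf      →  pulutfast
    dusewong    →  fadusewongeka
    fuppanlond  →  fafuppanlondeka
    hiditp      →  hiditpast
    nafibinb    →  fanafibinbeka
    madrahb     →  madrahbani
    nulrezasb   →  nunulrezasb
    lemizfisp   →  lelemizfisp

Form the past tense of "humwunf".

fahumwunfeka

nulrezasb and nafibinb both end in -b yet inflect differently (nunulrezasb, fanafibinbeka), so the final letter is not what conditions the rule; the second-to-last letter is.
"humwunf" has second-to-last letter 'n'. The stems whose second-to-last letter is 'n' (nafibinb → fanafibinbeka, fuppanlond → fafuppanlondeka, dusewong → fadusewongeka) add fa- … -eka around the stem.
The other patterns: stems whose second-to-last letter is 's' repeat the first consonant+vowel as a prefix; stems whose second-to-last letter is 'h' add -ani; stems whose second-to-last letter is 't' add -ast.
So humwunf → fahumwunfeka.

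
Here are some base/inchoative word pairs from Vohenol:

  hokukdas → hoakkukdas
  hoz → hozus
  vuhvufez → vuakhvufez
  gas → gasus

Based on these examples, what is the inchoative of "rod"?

rodus

hoz and vuhvufez both end in -z yet inflect differently (hozus, vuakhvufez), so the final letter is not what conditions the rule; the number of vowels is.
"rod" has 1 vowel. The stems with 1 vowel (hoz → hozus, gas → gasus) add -us.
The other pattern: stems with 3 vowels insert -ak- after the first vowel.
So rod → rodus.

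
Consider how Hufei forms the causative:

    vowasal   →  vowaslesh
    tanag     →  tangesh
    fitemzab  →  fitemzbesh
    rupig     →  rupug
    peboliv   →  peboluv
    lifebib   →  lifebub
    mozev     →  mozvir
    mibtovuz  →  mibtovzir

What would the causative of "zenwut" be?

tanag and rupig both end in -g yet inflect differently (tangesh, rupug), so the final letter is not what conditions the rule; the last vowel is.
"zenwut" has last vowel 'u'. The one such stem in the data (mibtovuz → mibtovzir) deletes the last vowel and adds -ir (as does mozev), so the same rule applies.
The other patterns: stems whose last vowel is 'a' delete the last vowel and add -esh; stems whose last vowel is 'i' change the last vowel to 'u'.
So zenwut → zenwtir.

zenwtir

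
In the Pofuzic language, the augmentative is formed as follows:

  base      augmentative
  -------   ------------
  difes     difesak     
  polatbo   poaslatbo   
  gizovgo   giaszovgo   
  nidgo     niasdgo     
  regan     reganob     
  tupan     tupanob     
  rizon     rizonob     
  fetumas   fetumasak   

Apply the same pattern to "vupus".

vupusak

fetumas and tupan both have last vowel 'a' yet inflect differently (fetumasak, tupanob), so the last vowel is not what conditions the rule; the final letter is.
"vupus" ends in -s. The stems ending in -s (difes → difesak, fetumas → fetumasak) add -ak.
So vupus → vupusak.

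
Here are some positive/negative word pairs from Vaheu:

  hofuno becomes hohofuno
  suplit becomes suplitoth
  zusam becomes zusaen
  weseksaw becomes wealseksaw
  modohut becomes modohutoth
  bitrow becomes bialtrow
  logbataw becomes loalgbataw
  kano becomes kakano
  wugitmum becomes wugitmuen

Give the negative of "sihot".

zusam and logbataw both have last vowel 'a' yet inflect differently (zusaen, loalgbataw), so the last vowel is not what conditions the rule; the final letter is.
"sihot" ends in -t. The stems ending in -t (suplit → suplitoth, modohut → modohutoth) add -oth.
The other patterns: stems ending in -m drop the final letter and add -en; stems ending in -w insert -al- after the first vowel; stems ending in -o repeat the first consonant+vowel as a prefix.
So sihot → sihototh.

sihototh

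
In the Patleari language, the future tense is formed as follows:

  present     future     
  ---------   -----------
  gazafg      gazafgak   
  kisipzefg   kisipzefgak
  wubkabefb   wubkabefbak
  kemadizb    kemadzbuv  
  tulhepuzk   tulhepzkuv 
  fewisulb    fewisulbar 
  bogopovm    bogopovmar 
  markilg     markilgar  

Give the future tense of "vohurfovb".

wubkabefb and kemadizb both end in -b yet inflect differently (wubkabefbak, kemadzbuv), so the final letter is not what conditions the rule; the second-to-last letter is.
"vohurfovb" has second-to-last letter 'v'. The one such stem in the data (bogopovm → bogopovmar) adds -ar, so the same rule applies.
The other patterns: stems whose second-to-last letter is 'f' add -ak; stems whose second-to-last letter is 'z' delete the last vowel and add -uv.
So vohurfovb → vohurfovbar.

vohurfovbar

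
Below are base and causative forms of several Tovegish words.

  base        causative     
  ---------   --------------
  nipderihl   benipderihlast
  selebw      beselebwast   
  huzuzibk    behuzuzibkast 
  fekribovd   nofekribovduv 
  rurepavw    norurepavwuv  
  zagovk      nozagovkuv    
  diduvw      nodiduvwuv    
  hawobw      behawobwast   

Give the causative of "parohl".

beparohlast

rurepavw and hawobw both end in -w yet inflect differently (norurepavwuv, behawobwast), so the final letter is not what conditions the rule; the second-to-last letter is.
"parohl" has second-to-last letter 'h'. The one such stem in the data (nipderihl → benipderihlast) adds be- … -ast around the stem, so the same rule applies.
The other pattern: stems whose second-to-last letter is 'v' add no- … -uv around the stem.
So parohl → beparohlast.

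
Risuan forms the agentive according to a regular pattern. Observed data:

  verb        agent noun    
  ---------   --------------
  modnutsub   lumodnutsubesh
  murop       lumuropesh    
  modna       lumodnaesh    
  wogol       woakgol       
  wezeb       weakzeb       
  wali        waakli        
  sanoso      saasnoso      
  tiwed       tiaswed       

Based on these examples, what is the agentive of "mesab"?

lumesabesh

"mesab" begins with m-. The stems beginning with m- (modnutsub → lumodnutsubesh, murop → lumuropesh, modna → lumodnaesh) add lu- … -esh around the stem.
So mesab → lumesabesh.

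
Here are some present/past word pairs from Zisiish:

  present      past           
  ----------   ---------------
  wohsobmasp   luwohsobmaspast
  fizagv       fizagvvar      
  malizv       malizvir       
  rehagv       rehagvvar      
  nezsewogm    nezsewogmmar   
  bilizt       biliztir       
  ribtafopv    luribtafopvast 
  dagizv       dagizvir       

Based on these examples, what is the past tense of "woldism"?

luwoldismast

malizv and rehagv both end in -v yet inflect differently (malizvir, rehagvvar), so the final letter is not what conditions the rule; the second-to-last letter is.
"woldism" has second-to-last letter 's'. The one such stem in the data (wohsobmasp → luwohsobmaspast) adds lu- … -ast around the stem, so the same rule applies.
The other patterns: stems whose second-to-last letter is 'z' add -ir; stems whose second-to-last letter is 'g' double the final consonant and add -ar.
So woldism → luwoldismast.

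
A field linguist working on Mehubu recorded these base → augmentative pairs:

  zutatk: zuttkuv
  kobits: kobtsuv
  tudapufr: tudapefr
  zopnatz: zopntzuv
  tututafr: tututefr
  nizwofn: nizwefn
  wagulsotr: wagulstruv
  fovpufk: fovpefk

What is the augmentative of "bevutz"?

bevtzuv

fovpufk and zutatk both end in -k yet inflect differently (fovpefk, zuttkuv), so the final letter is not what conditions the rule; the second-to-last letter is.
"bevutz" has second-to-last letter 't'. The stems whose second-to-last letter is 't' (kobits → kobtsuv, zutatk → zuttkuv, zopnatz → zopntzuv) delete the last vowel and add -uv.
The other pattern: stems whose second-to-last letter is 'f' change the last vowel to 'e'.
So bevutz → bevtzuv.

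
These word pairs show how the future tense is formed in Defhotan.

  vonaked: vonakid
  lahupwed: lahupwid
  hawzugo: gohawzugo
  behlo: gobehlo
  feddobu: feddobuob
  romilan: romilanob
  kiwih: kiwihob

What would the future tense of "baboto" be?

"baboto" ends in -o. The stems ending in -o (hawzugo → gohawzugo, behlo → gobehlo) add the prefix go-.
So baboto → gobaboto.

gobaboto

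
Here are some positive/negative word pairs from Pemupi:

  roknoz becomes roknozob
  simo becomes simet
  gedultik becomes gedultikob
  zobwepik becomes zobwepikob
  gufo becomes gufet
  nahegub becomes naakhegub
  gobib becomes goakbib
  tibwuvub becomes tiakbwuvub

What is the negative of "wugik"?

wugikob

gobib and zobwepik both have last vowel 'i' yet inflect differently (goakbib, zobwepikob), so the last vowel is not what conditions the rule; the final letter is.
"wugik" ends in -k. The stems ending in -k (zobwepik → zobwepikob, gedultik → gedultikob) add -ob.
The other patterns: stems ending in -b insert -ak- after the first vowel; stems ending in -o drop the final letter and add -et.
So wugik → wugikob.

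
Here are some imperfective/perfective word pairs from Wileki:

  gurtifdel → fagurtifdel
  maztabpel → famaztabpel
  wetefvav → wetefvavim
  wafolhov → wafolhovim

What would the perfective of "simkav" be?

"simkav" ends in -v. The stems ending in -v (wetefvav → wetefvavim, wafolhov → wafolhovim) add -im.
The other pattern: stems ending in -l add the prefix fa-.
So simkav → simkavim.

simkavim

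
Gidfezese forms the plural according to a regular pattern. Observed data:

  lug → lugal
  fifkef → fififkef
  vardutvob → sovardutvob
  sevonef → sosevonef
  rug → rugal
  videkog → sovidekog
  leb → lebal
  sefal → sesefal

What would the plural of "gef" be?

"gef" has 1 vowel. The stems with 1 vowel (leb → lebal, lug → lugal, rug → rugal) add -al.
The other patterns: stems with 2 vowels repeat the first consonant+vowel as a prefix; stems with 3 vowels add the prefix so-.
So gef → gefal.

gefal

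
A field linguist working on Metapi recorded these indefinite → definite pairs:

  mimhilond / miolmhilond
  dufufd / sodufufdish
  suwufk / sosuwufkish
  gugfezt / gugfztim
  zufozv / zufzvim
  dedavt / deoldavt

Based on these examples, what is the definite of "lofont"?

loolfont

"lofont" has second-to-last letter 'n'. The one such stem in the data (mimhilond → miolmhilond) inserts -ol- after the first vowel (as does dedavt), so the same rule applies.
The other patterns: stems whose second-to-last letter is 'z' delete the last vowel and add -im; stems whose second-to-last letter is 'f' add so- … -ish around the stem.
So lofont → loolfont.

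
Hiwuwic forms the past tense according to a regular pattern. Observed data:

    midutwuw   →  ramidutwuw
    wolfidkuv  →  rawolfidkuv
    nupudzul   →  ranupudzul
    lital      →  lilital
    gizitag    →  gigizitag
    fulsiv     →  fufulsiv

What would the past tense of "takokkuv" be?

ratakokkuv

nupudzul and lital both end in -l yet inflect differently (ranupudzul, lilital), so the final letter is not what conditions the rule; the last vowel is.
"takokkuv" has last vowel 'u'. The stems whose last vowel is 'u' (midutwuw → ramidutwuw, wolfidkuv → rawolfidkuv, nupudzul → ranupudzul) add the prefix ra-.
So takokkuv → ratakokkuv.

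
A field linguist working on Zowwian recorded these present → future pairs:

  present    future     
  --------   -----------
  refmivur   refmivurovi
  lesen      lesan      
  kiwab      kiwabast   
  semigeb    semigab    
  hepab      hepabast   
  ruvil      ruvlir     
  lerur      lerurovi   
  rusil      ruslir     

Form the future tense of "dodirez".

dodiraz

semigeb and kiwab both end in -b yet inflect differently (semigab, kiwabast), so the final letter is not what conditions the rule; the last vowel is.
"dodirez" has last vowel 'e'. The stems whose last vowel is 'e' (semigeb → semigab, lesen → lesan) change the last vowel to 'a'.
The other patterns: stems whose last vowel is 'a' add -ast; stems whose last vowel is 'i' delete the last vowel and add -ir; stems whose last vowel is 'u' add -ovi.
So dodirez → dodiraz.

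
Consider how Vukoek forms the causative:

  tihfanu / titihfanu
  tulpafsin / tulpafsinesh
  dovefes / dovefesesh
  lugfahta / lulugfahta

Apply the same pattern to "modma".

"modma" ends in a vowel. The stems ending in a vowel (lugfahta → lulugfahta, tihfanu → titihfanu) repeat the first consonant+vowel as a prefix.
So modma → momodma.

momodma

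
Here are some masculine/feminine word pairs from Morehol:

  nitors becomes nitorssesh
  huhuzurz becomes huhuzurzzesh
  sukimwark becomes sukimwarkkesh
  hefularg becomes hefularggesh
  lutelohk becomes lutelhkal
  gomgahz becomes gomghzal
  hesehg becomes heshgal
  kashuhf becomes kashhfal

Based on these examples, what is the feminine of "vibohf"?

sukimwark and lutelohk both end in -k yet inflect differently (sukimwarkkesh, lutelhkal), so the final letter is not what conditions the rule; the second-to-last letter is.
"vibohf" has second-to-last letter 'h'. The stems whose second-to-last letter is 'h' (lutelohk → lutelhkal, gomgahz → gomghzal, hesehg → heshgal) delete the last vowel and add -al.
So vibohf → vibhfal.

vibhfal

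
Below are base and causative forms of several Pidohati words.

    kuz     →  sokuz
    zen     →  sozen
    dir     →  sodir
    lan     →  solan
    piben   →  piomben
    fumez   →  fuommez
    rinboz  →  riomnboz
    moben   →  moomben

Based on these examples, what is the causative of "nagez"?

naomgez

zen and piben both end in -n yet inflect differently (sozen, piomben), so the final letter is not what conditions the rule; the number of vowels is.
"nagez" has 2 vowels. The stems with 2 vowels (piben → piomben, fumez → fuommez, rinboz → riomnboz) insert -om- after the first vowel.
So nagez → naomgez.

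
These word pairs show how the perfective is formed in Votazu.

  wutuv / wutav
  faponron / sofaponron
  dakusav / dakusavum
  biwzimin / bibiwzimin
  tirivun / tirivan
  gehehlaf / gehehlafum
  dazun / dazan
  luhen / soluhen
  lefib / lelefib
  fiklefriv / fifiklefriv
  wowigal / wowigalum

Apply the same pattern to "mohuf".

dakusav and fiklefriv both end in -v yet inflect differently (dakusavum, fifiklefriv), so the final letter is not what conditions the rule; the last vowel is.
"mohuf" has last vowel 'u'. The stems whose last vowel is 'u' (wutuv → wutav, dazun → dazan, tirivun → tirivan) change the last vowel to 'a'.
The other patterns: stems whose last vowel is 'a' add -um; stems whose last vowel is 'i' repeat the first consonant+vowel as a prefix; stems whose last vowel is 'e' or 'o' add the prefix so-.
So mohuf → mohaf.

mohaf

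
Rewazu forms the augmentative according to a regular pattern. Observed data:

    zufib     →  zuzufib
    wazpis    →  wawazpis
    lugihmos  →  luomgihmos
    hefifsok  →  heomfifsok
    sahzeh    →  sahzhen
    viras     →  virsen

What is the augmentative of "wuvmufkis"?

wazpis and lugihmos both end in -s yet inflect differently (wawazpis, luomgihmos), so the final letter is not what conditions the rule; the last vowel is.
"wuvmufkis" has last vowel 'i'. The stems whose last vowel is 'i' (zufib → zuzufib, wazpis → wawazpis) repeat the first consonant+vowel as a prefix.
The other patterns: stems whose last vowel is 'o' insert -om- after the first vowel; stems whose last vowel is 'a' or 'e' delete the last vowel and add -en.
So wuvmufkis → wuwuvmufkis.

wuwuvmufkis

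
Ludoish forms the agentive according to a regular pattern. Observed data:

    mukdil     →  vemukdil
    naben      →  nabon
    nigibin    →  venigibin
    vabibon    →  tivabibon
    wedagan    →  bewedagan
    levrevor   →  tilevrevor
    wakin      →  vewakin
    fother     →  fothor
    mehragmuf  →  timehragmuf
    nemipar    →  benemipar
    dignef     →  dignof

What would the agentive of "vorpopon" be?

tivorpopon

nigibin and wedagan both end in -n yet inflect differently (venigibin, bewedagan), so the final letter is not what conditions the rule; the last vowel is.
"vorpopon" has last vowel 'o'. The stems whose last vowel is 'o' (vabibon → tivabibon, levrevor → tilevrevor) add the prefix ti-.
The other patterns: stems whose last vowel is 'i' add the prefix ve-; stems whose last vowel is 'a' add the prefix be-; stems whose last vowel is 'e' change the last vowel to 'o'.
So vorpopon → tivorpopon.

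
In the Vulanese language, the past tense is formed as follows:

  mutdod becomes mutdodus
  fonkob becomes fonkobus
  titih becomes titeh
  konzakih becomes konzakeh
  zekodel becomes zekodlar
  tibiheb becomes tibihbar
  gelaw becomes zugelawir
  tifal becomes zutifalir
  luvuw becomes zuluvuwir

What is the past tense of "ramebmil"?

ramebmel

"ramebmil" has last vowel 'i'. The stems whose last vowel is 'i' (titih → titeh, konzakih → konzakeh) change the last vowel to 'e'.
The other patterns: stems whose last vowel is 'o' add -us; stems whose last vowel is 'e' delete the last vowel and add -ar; stems whose last vowel is 'a' or 'u' add zu- … -ir around the stem.
So ramebmil → ramebmel.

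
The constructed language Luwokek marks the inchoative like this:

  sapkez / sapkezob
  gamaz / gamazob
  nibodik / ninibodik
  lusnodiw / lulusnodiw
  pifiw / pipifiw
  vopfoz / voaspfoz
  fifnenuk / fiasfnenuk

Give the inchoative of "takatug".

"takatug" has last vowel 'u'. The one such stem in the data (fifnenuk → fiasfnenuk) inserts -as- after the first vowel (as does vopfoz), so the same rule applies.
So takatug → taaskatug.

taaskatug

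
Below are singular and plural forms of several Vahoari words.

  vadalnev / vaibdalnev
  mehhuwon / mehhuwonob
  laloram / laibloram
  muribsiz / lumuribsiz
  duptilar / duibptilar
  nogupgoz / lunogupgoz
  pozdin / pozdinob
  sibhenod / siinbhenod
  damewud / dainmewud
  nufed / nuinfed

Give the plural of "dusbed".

mehhuwon and nogupgoz both have last vowel 'o' yet inflect differently (mehhuwonob, lunogupgoz), so the last vowel is not what conditions the rule; the final letter is.
"dusbed" ends in -d. The stems ending in -d (sibhenod → siinbhenod, nufed → nuinfed, damewud → dainmewud) insert -in- after the first vowel.
So dusbed → duinsbed.

duinsbed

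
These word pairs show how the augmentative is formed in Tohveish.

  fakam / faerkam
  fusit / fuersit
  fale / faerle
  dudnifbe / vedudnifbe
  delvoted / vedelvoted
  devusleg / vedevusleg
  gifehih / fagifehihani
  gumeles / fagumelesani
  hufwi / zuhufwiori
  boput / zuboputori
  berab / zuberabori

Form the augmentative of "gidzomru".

fagidzomruani

"gidzomru" begins with g-. The stems beginning with g- (gifehih → fagifehihani, gumeles → fagumelesani) add fa- … -ani around the stem.
So gidzomru → fagidzomruani.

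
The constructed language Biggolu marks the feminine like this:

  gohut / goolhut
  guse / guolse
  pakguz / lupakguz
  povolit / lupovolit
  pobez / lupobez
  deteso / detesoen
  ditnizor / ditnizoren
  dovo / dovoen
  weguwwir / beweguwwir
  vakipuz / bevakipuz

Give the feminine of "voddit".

gohut and povolit both end in -t yet inflect differently (goolhut, lupovolit), so the final letter is not what conditions the rule; the first letter is.
"voddit" begins with v-. The one such stem in the data (vakipuz → bevakipuz) adds the prefix be-, so the same rule applies.
So voddit → bevoddit.

bevoddit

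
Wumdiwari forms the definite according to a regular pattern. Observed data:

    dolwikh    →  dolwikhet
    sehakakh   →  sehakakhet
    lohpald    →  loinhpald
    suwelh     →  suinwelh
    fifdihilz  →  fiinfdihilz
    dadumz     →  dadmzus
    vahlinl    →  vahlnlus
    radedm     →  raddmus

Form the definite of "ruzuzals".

dolwikh and suwelh both end in -h yet inflect differently (dolwikhet, suinwelh), so the final letter is not what conditions the rule; the second-to-last letter is.
"ruzuzals" has second-to-last letter 'l'. The stems whose second-to-last letter is 'l' (lohpald → loinhpald, suwelh → suinwelh, fifdihilz → fiinfdihilz) insert -in- after the first vowel.
The other patterns: stems whose second-to-last letter is 'k' add -et; stems whose second-to-last letter is 'd', 'm' or 'n' delete the last vowel and add -us.
So ruzuzals → ruinzuzals.

ruinzuzals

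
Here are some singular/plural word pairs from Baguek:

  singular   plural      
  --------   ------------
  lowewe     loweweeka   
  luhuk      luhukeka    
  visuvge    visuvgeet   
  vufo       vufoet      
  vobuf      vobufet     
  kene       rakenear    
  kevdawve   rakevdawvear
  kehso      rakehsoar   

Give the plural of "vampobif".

vampobifet

lowewe and visuvge both end in -e yet inflect differently (loweweeka, visuvgeet), so the final letter is not what conditions the rule; the first letter is.
"vampobif" begins with v-. The stems beginning with v- (visuvge → visuvgeet, vufo → vufoet, vobuf → vobufet) add -et.
The other patterns: stems beginning with l- add -eka; stems beginning with k- add ra- … -ar around the stem.
So vampobif → vampobifet.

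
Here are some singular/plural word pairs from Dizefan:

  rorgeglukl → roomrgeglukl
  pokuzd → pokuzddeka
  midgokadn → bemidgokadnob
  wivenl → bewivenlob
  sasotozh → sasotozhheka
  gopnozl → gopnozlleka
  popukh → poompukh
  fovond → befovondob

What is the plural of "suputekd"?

suomputekd

"suputekd" has second-to-last letter 'k'. The stems whose second-to-last letter is 'k' (rorgeglukl → roomrgeglukl, popukh → poompukh) insert -om- after the first vowel.
So suputekd → suomputekd.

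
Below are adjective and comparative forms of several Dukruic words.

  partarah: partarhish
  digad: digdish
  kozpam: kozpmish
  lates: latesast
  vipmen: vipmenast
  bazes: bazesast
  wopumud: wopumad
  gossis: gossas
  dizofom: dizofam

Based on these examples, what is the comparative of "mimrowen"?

digad and wopumud both end in -d yet inflect differently (digdish, wopumad), so the final letter is not what conditions the rule; the last vowel is.
"mimrowen" has last vowel 'e'. The stems whose last vowel is 'e' (lates → latesast, vipmen → vipmenast, bazes → bazesast) add -ast.
The other patterns: stems whose last vowel is 'a' delete the last vowel and add -ish; stems whose last vowel is 'i', 'o' or 'u' change the last vowel to 'a'.
So mimrowen → mimrowenast.

mimrowenast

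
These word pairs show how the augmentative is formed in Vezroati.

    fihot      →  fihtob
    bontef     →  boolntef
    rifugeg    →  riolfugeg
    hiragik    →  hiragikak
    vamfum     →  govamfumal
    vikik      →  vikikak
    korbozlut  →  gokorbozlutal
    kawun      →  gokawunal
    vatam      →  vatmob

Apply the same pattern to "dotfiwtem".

dooltfiwtem

fihot and korbozlut both end in -t yet inflect differently (fihtob, gokorbozlutal), so the final letter is not what conditions the rule; the last vowel is.
"dotfiwtem" has last vowel 'e'. The stems whose last vowel is 'e' (rifugeg → riolfugeg, bontef → boolntef) insert -ol- after the first vowel.
The other patterns: stems whose last vowel is 'i' add -ak; stems whose last vowel is 'a' or 'o' delete the last vowel and add -ob; stems whose last vowel is 'u' add go- … -al around the stem.
So dotfiwtem → dooltfiwtem.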